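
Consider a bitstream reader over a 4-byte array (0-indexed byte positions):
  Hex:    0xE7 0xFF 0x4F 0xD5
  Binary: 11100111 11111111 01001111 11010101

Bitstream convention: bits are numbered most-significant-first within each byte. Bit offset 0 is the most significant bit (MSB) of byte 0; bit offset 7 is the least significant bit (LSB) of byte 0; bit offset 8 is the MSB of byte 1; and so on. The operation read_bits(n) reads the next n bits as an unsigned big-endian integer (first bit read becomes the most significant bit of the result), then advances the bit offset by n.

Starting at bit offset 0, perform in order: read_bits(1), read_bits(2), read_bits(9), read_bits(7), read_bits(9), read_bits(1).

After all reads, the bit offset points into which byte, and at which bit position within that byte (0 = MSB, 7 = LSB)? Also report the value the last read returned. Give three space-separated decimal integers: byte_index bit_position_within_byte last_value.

Answer: 3 5 0

Derivation:
Read 1: bits[0:1] width=1 -> value=1 (bin 1); offset now 1 = byte 0 bit 1; 31 bits remain
Read 2: bits[1:3] width=2 -> value=3 (bin 11); offset now 3 = byte 0 bit 3; 29 bits remain
Read 3: bits[3:12] width=9 -> value=127 (bin 001111111); offset now 12 = byte 1 bit 4; 20 bits remain
Read 4: bits[12:19] width=7 -> value=122 (bin 1111010); offset now 19 = byte 2 bit 3; 13 bits remain
Read 5: bits[19:28] width=9 -> value=253 (bin 011111101); offset now 28 = byte 3 bit 4; 4 bits remain
Read 6: bits[28:29] width=1 -> value=0 (bin 0); offset now 29 = byte 3 bit 5; 3 bits remain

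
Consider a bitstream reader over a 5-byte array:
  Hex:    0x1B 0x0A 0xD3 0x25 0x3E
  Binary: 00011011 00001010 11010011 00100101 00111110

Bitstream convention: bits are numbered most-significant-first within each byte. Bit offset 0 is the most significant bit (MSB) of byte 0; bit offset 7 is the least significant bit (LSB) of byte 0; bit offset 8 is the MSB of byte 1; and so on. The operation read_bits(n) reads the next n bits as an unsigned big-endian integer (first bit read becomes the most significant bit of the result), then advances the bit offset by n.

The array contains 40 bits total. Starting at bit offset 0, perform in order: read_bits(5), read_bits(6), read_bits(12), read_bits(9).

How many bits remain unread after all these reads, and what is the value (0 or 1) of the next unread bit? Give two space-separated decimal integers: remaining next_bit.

Read 1: bits[0:5] width=5 -> value=3 (bin 00011); offset now 5 = byte 0 bit 5; 35 bits remain
Read 2: bits[5:11] width=6 -> value=24 (bin 011000); offset now 11 = byte 1 bit 3; 29 bits remain
Read 3: bits[11:23] width=12 -> value=1385 (bin 010101101001); offset now 23 = byte 2 bit 7; 17 bits remain
Read 4: bits[23:32] width=9 -> value=293 (bin 100100101); offset now 32 = byte 4 bit 0; 8 bits remain

Answer: 8 0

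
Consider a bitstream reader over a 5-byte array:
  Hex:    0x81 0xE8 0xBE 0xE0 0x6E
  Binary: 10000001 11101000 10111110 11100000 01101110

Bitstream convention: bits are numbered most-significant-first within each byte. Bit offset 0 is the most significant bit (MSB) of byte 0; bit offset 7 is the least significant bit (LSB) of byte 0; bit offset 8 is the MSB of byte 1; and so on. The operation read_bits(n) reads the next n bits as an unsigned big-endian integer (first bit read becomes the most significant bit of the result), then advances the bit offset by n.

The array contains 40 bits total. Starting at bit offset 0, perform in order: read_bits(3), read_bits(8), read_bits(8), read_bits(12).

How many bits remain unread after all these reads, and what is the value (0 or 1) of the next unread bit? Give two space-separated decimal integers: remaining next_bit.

Read 1: bits[0:3] width=3 -> value=4 (bin 100); offset now 3 = byte 0 bit 3; 37 bits remain
Read 2: bits[3:11] width=8 -> value=15 (bin 00001111); offset now 11 = byte 1 bit 3; 29 bits remain
Read 3: bits[11:19] width=8 -> value=69 (bin 01000101); offset now 19 = byte 2 bit 3; 21 bits remain
Read 4: bits[19:31] width=12 -> value=3952 (bin 111101110000); offset now 31 = byte 3 bit 7; 9 bits remain

Answer: 9 0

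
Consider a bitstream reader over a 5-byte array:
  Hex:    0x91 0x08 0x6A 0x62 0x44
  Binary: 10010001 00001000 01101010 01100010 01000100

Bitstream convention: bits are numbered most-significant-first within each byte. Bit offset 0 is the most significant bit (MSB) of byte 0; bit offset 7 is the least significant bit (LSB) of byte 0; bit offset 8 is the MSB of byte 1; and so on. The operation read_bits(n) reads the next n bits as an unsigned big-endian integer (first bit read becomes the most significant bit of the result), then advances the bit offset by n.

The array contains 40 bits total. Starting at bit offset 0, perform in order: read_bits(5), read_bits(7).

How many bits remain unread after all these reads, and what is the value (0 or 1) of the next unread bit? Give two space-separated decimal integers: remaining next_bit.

Read 1: bits[0:5] width=5 -> value=18 (bin 10010); offset now 5 = byte 0 bit 5; 35 bits remain
Read 2: bits[5:12] width=7 -> value=16 (bin 0010000); offset now 12 = byte 1 bit 4; 28 bits remain

Answer: 28 1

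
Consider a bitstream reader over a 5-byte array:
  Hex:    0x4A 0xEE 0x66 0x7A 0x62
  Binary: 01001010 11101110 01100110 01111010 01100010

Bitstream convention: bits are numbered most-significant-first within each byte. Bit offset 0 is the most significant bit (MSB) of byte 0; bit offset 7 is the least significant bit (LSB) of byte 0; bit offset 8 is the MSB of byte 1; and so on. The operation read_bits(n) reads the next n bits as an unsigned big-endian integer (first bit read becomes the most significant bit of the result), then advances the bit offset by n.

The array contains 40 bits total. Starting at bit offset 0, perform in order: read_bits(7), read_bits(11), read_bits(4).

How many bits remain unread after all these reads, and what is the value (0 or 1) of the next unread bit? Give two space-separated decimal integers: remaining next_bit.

Answer: 18 1

Derivation:
Read 1: bits[0:7] width=7 -> value=37 (bin 0100101); offset now 7 = byte 0 bit 7; 33 bits remain
Read 2: bits[7:18] width=11 -> value=953 (bin 01110111001); offset now 18 = byte 2 bit 2; 22 bits remain
Read 3: bits[18:22] width=4 -> value=9 (bin 1001); offset now 22 = byte 2 bit 6; 18 bits remain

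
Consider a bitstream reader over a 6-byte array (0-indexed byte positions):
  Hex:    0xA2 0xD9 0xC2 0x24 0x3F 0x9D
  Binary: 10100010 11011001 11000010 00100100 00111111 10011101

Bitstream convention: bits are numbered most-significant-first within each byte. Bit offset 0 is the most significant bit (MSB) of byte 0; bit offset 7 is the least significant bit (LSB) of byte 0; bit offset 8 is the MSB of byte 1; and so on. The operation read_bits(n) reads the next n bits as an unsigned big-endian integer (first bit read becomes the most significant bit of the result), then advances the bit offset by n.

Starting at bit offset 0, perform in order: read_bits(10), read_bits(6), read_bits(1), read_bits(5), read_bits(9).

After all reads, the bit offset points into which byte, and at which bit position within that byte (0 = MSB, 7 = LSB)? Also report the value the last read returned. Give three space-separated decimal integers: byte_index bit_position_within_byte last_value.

Answer: 3 7 274

Derivation:
Read 1: bits[0:10] width=10 -> value=651 (bin 1010001011); offset now 10 = byte 1 bit 2; 38 bits remain
Read 2: bits[10:16] width=6 -> value=25 (bin 011001); offset now 16 = byte 2 bit 0; 32 bits remain
Read 3: bits[16:17] width=1 -> value=1 (bin 1); offset now 17 = byte 2 bit 1; 31 bits remain
Read 4: bits[17:22] width=5 -> value=16 (bin 10000); offset now 22 = byte 2 bit 6; 26 bits remain
Read 5: bits[22:31] width=9 -> value=274 (bin 100010010); offset now 31 = byte 3 bit 7; 17 bits remain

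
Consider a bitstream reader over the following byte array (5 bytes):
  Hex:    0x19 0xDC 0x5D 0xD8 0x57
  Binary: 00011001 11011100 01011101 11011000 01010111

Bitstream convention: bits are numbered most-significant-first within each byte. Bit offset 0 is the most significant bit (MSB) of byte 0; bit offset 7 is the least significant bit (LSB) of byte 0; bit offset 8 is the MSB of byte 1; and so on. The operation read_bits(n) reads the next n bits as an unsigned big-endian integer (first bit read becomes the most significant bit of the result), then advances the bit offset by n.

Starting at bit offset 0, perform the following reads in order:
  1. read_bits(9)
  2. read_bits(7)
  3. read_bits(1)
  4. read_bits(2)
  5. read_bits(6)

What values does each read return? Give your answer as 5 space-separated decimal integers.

Answer: 51 92 0 2 59

Derivation:
Read 1: bits[0:9] width=9 -> value=51 (bin 000110011); offset now 9 = byte 1 bit 1; 31 bits remain
Read 2: bits[9:16] width=7 -> value=92 (bin 1011100); offset now 16 = byte 2 bit 0; 24 bits remain
Read 3: bits[16:17] width=1 -> value=0 (bin 0); offset now 17 = byte 2 bit 1; 23 bits remain
Read 4: bits[17:19] width=2 -> value=2 (bin 10); offset now 19 = byte 2 bit 3; 21 bits remain
Read 5: bits[19:25] width=6 -> value=59 (bin 111011); offset now 25 = byte 3 bit 1; 15 bits remain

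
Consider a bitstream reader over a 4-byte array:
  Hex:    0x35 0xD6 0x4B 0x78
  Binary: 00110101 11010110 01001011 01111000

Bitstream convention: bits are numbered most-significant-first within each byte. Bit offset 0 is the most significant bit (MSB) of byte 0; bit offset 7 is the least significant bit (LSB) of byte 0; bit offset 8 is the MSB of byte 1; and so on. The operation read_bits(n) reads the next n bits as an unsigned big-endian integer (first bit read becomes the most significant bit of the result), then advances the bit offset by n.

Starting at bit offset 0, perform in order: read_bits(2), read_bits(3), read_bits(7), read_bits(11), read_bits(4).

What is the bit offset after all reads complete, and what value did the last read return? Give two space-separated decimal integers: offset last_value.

Answer: 27 11

Derivation:
Read 1: bits[0:2] width=2 -> value=0 (bin 00); offset now 2 = byte 0 bit 2; 30 bits remain
Read 2: bits[2:5] width=3 -> value=6 (bin 110); offset now 5 = byte 0 bit 5; 27 bits remain
Read 3: bits[5:12] width=7 -> value=93 (bin 1011101); offset now 12 = byte 1 bit 4; 20 bits remain
Read 4: bits[12:23] width=11 -> value=805 (bin 01100100101); offset now 23 = byte 2 bit 7; 9 bits remain
Read 5: bits[23:27] width=4 -> value=11 (bin 1011); offset now 27 = byte 3 bit 3; 5 bits remain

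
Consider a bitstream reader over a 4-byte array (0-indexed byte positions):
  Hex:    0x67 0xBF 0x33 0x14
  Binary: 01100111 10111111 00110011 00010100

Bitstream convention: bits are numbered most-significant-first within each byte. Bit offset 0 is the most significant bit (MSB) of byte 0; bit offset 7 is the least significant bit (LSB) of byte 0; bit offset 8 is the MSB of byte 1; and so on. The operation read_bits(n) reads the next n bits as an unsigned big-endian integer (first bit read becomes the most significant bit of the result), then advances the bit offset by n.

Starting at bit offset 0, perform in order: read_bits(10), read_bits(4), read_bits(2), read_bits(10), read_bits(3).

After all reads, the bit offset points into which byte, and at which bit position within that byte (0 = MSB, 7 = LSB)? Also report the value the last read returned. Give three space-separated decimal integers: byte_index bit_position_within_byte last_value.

Read 1: bits[0:10] width=10 -> value=414 (bin 0110011110); offset now 10 = byte 1 bit 2; 22 bits remain
Read 2: bits[10:14] width=4 -> value=15 (bin 1111); offset now 14 = byte 1 bit 6; 18 bits remain
Read 3: bits[14:16] width=2 -> value=3 (bin 11); offset now 16 = byte 2 bit 0; 16 bits remain
Read 4: bits[16:26] width=10 -> value=204 (bin 0011001100); offset now 26 = byte 3 bit 2; 6 bits remain
Read 5: bits[26:29] width=3 -> value=2 (bin 010); offset now 29 = byte 3 bit 5; 3 bits remain

Answer: 3 5 2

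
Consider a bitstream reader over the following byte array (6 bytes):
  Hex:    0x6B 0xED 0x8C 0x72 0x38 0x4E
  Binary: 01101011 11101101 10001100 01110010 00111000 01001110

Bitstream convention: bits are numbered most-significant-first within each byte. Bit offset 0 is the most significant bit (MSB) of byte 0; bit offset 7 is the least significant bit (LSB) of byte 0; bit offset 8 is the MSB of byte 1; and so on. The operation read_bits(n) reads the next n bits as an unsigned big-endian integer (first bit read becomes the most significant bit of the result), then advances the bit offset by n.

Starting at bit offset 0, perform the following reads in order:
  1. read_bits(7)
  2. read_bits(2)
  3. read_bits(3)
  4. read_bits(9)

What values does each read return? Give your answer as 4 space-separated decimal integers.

Read 1: bits[0:7] width=7 -> value=53 (bin 0110101); offset now 7 = byte 0 bit 7; 41 bits remain
Read 2: bits[7:9] width=2 -> value=3 (bin 11); offset now 9 = byte 1 bit 1; 39 bits remain
Read 3: bits[9:12] width=3 -> value=6 (bin 110); offset now 12 = byte 1 bit 4; 36 bits remain
Read 4: bits[12:21] width=9 -> value=433 (bin 110110001); offset now 21 = byte 2 bit 5; 27 bits remain

Answer: 53 3 6 433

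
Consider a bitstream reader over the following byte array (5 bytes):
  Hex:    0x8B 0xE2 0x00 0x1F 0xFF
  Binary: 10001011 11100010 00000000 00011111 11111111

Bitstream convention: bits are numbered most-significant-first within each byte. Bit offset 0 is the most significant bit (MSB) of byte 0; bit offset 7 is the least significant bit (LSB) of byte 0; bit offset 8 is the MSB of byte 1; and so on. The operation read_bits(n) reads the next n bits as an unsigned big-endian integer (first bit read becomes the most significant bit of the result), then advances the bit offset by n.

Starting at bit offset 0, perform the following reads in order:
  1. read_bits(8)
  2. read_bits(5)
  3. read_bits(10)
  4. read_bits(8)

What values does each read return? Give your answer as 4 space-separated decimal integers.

Read 1: bits[0:8] width=8 -> value=139 (bin 10001011); offset now 8 = byte 1 bit 0; 32 bits remain
Read 2: bits[8:13] width=5 -> value=28 (bin 11100); offset now 13 = byte 1 bit 5; 27 bits remain
Read 3: bits[13:23] width=10 -> value=256 (bin 0100000000); offset now 23 = byte 2 bit 7; 17 bits remain
Read 4: bits[23:31] width=8 -> value=15 (bin 00001111); offset now 31 = byte 3 bit 7; 9 bits remain

Answer: 139 28 256 15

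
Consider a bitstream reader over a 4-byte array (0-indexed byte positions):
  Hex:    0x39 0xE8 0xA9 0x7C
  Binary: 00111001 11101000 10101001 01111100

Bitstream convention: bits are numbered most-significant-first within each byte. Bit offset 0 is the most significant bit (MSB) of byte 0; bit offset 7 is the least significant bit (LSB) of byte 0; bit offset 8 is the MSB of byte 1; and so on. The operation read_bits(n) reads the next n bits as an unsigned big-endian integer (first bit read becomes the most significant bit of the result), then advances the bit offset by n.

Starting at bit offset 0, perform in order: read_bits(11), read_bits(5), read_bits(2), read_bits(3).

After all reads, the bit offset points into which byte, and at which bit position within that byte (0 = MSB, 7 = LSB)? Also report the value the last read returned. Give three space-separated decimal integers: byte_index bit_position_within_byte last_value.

Answer: 2 5 5

Derivation:
Read 1: bits[0:11] width=11 -> value=463 (bin 00111001111); offset now 11 = byte 1 bit 3; 21 bits remain
Read 2: bits[11:16] width=5 -> value=8 (bin 01000); offset now 16 = byte 2 bit 0; 16 bits remain
Read 3: bits[16:18] width=2 -> value=2 (bin 10); offset now 18 = byte 2 bit 2; 14 bits remain
Read 4: bits[18:21] width=3 -> value=5 (bin 101); offset now 21 = byte 2 bit 5; 11 bits remain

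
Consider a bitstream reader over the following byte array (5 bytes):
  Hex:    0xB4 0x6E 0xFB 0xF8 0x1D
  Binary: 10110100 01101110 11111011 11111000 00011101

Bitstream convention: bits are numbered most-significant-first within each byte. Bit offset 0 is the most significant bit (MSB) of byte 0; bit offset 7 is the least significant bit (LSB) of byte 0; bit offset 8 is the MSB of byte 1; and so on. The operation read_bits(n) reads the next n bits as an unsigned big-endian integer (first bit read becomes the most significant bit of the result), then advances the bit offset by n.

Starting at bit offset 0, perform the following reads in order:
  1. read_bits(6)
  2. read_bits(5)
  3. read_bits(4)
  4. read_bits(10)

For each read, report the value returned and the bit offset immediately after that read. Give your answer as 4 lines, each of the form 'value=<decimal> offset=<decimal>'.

Read 1: bits[0:6] width=6 -> value=45 (bin 101101); offset now 6 = byte 0 bit 6; 34 bits remain
Read 2: bits[6:11] width=5 -> value=3 (bin 00011); offset now 11 = byte 1 bit 3; 29 bits remain
Read 3: bits[11:15] width=4 -> value=7 (bin 0111); offset now 15 = byte 1 bit 7; 25 bits remain
Read 4: bits[15:25] width=10 -> value=503 (bin 0111110111); offset now 25 = byte 3 bit 1; 15 bits remain

Answer: value=45 offset=6
value=3 offset=11
value=7 offset=15
value=503 offset=25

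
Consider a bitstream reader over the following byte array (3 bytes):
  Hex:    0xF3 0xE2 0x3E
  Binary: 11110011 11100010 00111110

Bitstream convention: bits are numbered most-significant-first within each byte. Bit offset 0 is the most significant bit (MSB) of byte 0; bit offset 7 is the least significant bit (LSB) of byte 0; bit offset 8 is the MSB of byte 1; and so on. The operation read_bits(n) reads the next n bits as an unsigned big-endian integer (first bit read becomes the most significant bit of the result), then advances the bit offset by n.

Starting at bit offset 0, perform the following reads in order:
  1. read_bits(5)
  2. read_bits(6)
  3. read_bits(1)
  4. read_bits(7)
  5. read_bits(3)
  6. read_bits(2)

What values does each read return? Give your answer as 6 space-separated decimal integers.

Answer: 30 31 0 17 7 2

Derivation:
Read 1: bits[0:5] width=5 -> value=30 (bin 11110); offset now 5 = byte 0 bit 5; 19 bits remain
Read 2: bits[5:11] width=6 -> value=31 (bin 011111); offset now 11 = byte 1 bit 3; 13 bits remain
Read 3: bits[11:12] width=1 -> value=0 (bin 0); offset now 12 = byte 1 bit 4; 12 bits remain
Read 4: bits[12:19] width=7 -> value=17 (bin 0010001); offset now 19 = byte 2 bit 3; 5 bits remain
Read 5: bits[19:22] width=3 -> value=7 (bin 111); offset now 22 = byte 2 bit 6; 2 bits remain
Read 6: bits[22:24] width=2 -> value=2 (bin 10); offset now 24 = byte 3 bit 0; 0 bits remain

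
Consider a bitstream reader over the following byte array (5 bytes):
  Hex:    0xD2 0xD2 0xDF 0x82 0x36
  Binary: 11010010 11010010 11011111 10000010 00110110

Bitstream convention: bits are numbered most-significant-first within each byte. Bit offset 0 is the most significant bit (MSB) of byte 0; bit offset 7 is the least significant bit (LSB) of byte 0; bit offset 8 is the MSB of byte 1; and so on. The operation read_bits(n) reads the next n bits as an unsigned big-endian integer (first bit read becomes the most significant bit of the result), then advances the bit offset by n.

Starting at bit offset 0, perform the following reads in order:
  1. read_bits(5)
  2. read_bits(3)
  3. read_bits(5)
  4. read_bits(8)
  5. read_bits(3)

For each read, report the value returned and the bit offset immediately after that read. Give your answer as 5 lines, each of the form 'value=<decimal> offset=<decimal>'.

Answer: value=26 offset=5
value=2 offset=8
value=26 offset=13
value=91 offset=21
value=7 offset=24

Derivation:
Read 1: bits[0:5] width=5 -> value=26 (bin 11010); offset now 5 = byte 0 bit 5; 35 bits remain
Read 2: bits[5:8] width=3 -> value=2 (bin 010); offset now 8 = byte 1 bit 0; 32 bits remain
Read 3: bits[8:13] width=5 -> value=26 (bin 11010); offset now 13 = byte 1 bit 5; 27 bits remain
Read 4: bits[13:21] width=8 -> value=91 (bin 01011011); offset now 21 = byte 2 bit 5; 19 bits remain
Read 5: bits[21:24] width=3 -> value=7 (bin 111); offset now 24 = byte 3 bit 0; 16 bits remain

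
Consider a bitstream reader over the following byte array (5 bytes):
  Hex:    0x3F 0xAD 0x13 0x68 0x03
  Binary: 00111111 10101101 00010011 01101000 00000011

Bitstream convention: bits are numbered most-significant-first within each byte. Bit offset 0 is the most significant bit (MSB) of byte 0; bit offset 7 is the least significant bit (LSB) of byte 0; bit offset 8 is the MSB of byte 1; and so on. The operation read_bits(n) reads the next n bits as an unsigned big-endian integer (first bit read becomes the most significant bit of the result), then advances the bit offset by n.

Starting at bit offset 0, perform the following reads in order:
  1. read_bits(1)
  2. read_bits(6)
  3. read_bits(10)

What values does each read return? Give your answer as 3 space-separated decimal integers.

Answer: 0 31 858

Derivation:
Read 1: bits[0:1] width=1 -> value=0 (bin 0); offset now 1 = byte 0 bit 1; 39 bits remain
Read 2: bits[1:7] width=6 -> value=31 (bin 011111); offset now 7 = byte 0 bit 7; 33 bits remain
Read 3: bits[7:17] width=10 -> value=858 (bin 1101011010); offset now 17 = byte 2 bit 1; 23 bits remain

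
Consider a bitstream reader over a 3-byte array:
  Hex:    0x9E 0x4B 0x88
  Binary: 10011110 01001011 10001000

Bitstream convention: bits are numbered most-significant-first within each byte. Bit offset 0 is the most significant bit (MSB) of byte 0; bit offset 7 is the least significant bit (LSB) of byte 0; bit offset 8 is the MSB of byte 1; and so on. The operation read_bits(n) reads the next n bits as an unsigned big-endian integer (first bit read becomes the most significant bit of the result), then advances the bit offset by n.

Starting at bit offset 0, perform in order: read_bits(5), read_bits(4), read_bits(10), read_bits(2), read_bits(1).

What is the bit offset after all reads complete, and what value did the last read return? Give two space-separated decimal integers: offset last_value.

Answer: 22 0

Derivation:
Read 1: bits[0:5] width=5 -> value=19 (bin 10011); offset now 5 = byte 0 bit 5; 19 bits remain
Read 2: bits[5:9] width=4 -> value=12 (bin 1100); offset now 9 = byte 1 bit 1; 15 bits remain
Read 3: bits[9:19] width=10 -> value=604 (bin 1001011100); offset now 19 = byte 2 bit 3; 5 bits remain
Read 4: bits[19:21] width=2 -> value=1 (bin 01); offset now 21 = byte 2 bit 5; 3 bits remain
Read 5: bits[21:22] width=1 -> value=0 (bin 0); offset now 22 = byte 2 bit 6; 2 bits remain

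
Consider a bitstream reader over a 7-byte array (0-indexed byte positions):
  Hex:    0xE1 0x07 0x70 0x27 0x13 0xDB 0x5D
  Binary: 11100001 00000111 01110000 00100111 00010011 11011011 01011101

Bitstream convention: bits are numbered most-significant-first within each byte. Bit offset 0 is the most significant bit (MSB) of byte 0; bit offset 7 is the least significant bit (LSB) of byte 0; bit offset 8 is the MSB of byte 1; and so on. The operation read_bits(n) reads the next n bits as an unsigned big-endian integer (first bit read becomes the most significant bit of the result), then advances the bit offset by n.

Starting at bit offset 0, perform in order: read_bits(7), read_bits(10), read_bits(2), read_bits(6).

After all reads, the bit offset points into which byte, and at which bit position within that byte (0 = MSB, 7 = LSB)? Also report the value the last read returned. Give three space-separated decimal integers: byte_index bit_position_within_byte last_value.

Answer: 3 1 32

Derivation:
Read 1: bits[0:7] width=7 -> value=112 (bin 1110000); offset now 7 = byte 0 bit 7; 49 bits remain
Read 2: bits[7:17] width=10 -> value=526 (bin 1000001110); offset now 17 = byte 2 bit 1; 39 bits remain
Read 3: bits[17:19] width=2 -> value=3 (bin 11); offset now 19 = byte 2 bit 3; 37 bits remain
Read 4: bits[19:25] width=6 -> value=32 (bin 100000); offset now 25 = byte 3 bit 1; 31 bits remain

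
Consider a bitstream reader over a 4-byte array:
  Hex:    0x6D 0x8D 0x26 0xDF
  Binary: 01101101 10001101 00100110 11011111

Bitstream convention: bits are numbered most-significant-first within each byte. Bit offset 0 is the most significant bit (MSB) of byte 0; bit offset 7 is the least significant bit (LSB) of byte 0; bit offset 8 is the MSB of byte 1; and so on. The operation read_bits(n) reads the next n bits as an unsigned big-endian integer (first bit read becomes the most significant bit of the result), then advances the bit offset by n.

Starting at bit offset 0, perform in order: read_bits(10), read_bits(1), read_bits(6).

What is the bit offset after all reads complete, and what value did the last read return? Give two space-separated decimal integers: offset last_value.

Read 1: bits[0:10] width=10 -> value=438 (bin 0110110110); offset now 10 = byte 1 bit 2; 22 bits remain
Read 2: bits[10:11] width=1 -> value=0 (bin 0); offset now 11 = byte 1 bit 3; 21 bits remain
Read 3: bits[11:17] width=6 -> value=26 (bin 011010); offset now 17 = byte 2 bit 1; 15 bits remain

Answer: 17 26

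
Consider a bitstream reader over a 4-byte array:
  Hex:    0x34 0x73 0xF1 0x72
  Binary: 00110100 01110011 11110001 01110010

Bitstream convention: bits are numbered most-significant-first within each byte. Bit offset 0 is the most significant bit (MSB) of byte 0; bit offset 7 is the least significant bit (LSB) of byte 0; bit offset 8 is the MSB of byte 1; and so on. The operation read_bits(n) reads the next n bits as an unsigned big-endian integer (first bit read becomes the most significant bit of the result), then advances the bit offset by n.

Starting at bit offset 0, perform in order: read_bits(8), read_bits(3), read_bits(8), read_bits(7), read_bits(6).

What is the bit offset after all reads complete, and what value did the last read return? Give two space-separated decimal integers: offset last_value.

Answer: 32 50

Derivation:
Read 1: bits[0:8] width=8 -> value=52 (bin 00110100); offset now 8 = byte 1 bit 0; 24 bits remain
Read 2: bits[8:11] width=3 -> value=3 (bin 011); offset now 11 = byte 1 bit 3; 21 bits remain
Read 3: bits[11:19] width=8 -> value=159 (bin 10011111); offset now 19 = byte 2 bit 3; 13 bits remain
Read 4: bits[19:26] width=7 -> value=69 (bin 1000101); offset now 26 = byte 3 bit 2; 6 bits remain
Read 5: bits[26:32] width=6 -> value=50 (bin 110010); offset now 32 = byte 4 bit 0; 0 bits remain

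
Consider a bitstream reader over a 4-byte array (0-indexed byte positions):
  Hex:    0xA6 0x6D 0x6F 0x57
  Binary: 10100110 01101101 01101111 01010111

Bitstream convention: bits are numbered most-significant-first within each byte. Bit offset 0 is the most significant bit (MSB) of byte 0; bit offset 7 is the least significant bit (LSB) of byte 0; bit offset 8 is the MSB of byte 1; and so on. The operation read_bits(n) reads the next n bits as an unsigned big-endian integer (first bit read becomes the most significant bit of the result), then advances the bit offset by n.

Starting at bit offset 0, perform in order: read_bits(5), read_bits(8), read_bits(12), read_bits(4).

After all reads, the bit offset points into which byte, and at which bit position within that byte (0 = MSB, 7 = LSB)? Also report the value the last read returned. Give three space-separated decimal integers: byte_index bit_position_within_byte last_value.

Answer: 3 5 10

Derivation:
Read 1: bits[0:5] width=5 -> value=20 (bin 10100); offset now 5 = byte 0 bit 5; 27 bits remain
Read 2: bits[5:13] width=8 -> value=205 (bin 11001101); offset now 13 = byte 1 bit 5; 19 bits remain
Read 3: bits[13:25] width=12 -> value=2782 (bin 101011011110); offset now 25 = byte 3 bit 1; 7 bits remain
Read 4: bits[25:29] width=4 -> value=10 (bin 1010); offset now 29 = byte 3 bit 5; 3 bits remain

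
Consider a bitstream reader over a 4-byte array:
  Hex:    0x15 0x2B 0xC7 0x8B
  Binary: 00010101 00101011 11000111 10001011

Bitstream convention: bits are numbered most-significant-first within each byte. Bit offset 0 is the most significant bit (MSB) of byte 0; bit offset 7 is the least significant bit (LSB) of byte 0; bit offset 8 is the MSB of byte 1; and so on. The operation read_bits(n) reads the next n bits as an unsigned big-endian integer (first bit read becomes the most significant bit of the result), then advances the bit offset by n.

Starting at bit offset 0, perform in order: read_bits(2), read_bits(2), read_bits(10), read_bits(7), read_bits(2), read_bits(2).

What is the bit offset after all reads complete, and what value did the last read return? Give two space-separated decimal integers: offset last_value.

Answer: 25 3

Derivation:
Read 1: bits[0:2] width=2 -> value=0 (bin 00); offset now 2 = byte 0 bit 2; 30 bits remain
Read 2: bits[2:4] width=2 -> value=1 (bin 01); offset now 4 = byte 0 bit 4; 28 bits remain
Read 3: bits[4:14] width=10 -> value=330 (bin 0101001010); offset now 14 = byte 1 bit 6; 18 bits remain
Read 4: bits[14:21] width=7 -> value=120 (bin 1111000); offset now 21 = byte 2 bit 5; 11 bits remain
Read 5: bits[21:23] width=2 -> value=3 (bin 11); offset now 23 = byte 2 bit 7; 9 bits remain
Read 6: bits[23:25] width=2 -> value=3 (bin 11); offset now 25 = byte 3 bit 1; 7 bits remain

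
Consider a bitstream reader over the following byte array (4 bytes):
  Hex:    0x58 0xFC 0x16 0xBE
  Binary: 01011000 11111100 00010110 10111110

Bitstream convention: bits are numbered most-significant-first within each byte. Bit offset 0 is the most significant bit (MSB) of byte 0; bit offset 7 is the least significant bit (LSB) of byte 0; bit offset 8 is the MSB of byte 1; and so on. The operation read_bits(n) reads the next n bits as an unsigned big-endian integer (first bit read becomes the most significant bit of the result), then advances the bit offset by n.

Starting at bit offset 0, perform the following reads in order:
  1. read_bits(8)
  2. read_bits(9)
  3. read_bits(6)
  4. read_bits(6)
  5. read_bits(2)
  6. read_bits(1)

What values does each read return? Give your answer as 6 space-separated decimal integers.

Read 1: bits[0:8] width=8 -> value=88 (bin 01011000); offset now 8 = byte 1 bit 0; 24 bits remain
Read 2: bits[8:17] width=9 -> value=504 (bin 111111000); offset now 17 = byte 2 bit 1; 15 bits remain
Read 3: bits[17:23] width=6 -> value=11 (bin 001011); offset now 23 = byte 2 bit 7; 9 bits remain
Read 4: bits[23:29] width=6 -> value=23 (bin 010111); offset now 29 = byte 3 bit 5; 3 bits remain
Read 5: bits[29:31] width=2 -> value=3 (bin 11); offset now 31 = byte 3 bit 7; 1 bits remain
Read 6: bits[31:32] width=1 -> value=0 (bin 0); offset now 32 = byte 4 bit 0; 0 bits remain

Answer: 88 504 11 23 3 0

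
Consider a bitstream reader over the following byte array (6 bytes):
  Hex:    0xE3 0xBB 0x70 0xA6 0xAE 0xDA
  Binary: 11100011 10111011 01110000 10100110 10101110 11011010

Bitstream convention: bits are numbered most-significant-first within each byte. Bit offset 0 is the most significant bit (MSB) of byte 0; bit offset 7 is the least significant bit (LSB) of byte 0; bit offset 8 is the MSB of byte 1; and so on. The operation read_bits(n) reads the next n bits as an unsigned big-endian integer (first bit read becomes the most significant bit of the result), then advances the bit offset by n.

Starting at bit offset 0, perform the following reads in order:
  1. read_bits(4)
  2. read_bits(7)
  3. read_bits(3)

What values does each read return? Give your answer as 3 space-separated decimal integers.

Answer: 14 29 6

Derivation:
Read 1: bits[0:4] width=4 -> value=14 (bin 1110); offset now 4 = byte 0 bit 4; 44 bits remain
Read 2: bits[4:11] width=7 -> value=29 (bin 0011101); offset now 11 = byte 1 bit 3; 37 bits remain
Read 3: bits[11:14] width=3 -> value=6 (bin 110); offset now 14 = byte 1 bit 6; 34 bits remain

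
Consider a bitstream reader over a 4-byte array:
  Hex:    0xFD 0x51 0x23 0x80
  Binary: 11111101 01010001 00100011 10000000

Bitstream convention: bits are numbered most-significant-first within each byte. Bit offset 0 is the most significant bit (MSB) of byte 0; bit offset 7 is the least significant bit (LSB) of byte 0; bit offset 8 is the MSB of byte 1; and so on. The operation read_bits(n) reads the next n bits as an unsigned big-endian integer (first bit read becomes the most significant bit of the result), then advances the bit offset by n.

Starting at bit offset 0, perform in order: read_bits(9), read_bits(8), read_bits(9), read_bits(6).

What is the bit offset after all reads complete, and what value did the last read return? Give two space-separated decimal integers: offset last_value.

Read 1: bits[0:9] width=9 -> value=506 (bin 111111010); offset now 9 = byte 1 bit 1; 23 bits remain
Read 2: bits[9:17] width=8 -> value=162 (bin 10100010); offset now 17 = byte 2 bit 1; 15 bits remain
Read 3: bits[17:26] width=9 -> value=142 (bin 010001110); offset now 26 = byte 3 bit 2; 6 bits remain
Read 4: bits[26:32] width=6 -> value=0 (bin 000000); offset now 32 = byte 4 bit 0; 0 bits remain

Answer: 32 0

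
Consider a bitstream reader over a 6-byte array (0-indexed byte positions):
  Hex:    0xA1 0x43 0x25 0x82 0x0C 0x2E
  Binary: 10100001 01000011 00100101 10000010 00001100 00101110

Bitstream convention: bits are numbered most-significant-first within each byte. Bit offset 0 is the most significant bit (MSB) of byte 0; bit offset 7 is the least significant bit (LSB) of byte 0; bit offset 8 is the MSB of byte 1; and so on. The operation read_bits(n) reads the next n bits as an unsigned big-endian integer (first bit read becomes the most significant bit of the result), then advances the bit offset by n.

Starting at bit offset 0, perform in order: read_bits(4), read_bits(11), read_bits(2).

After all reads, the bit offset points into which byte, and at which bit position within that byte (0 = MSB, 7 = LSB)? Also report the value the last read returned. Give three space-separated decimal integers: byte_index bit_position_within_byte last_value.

Answer: 2 1 2

Derivation:
Read 1: bits[0:4] width=4 -> value=10 (bin 1010); offset now 4 = byte 0 bit 4; 44 bits remain
Read 2: bits[4:15] width=11 -> value=161 (bin 00010100001); offset now 15 = byte 1 bit 7; 33 bits remain
Read 3: bits[15:17] width=2 -> value=2 (bin 10); offset now 17 = byte 2 bit 1; 31 bits remain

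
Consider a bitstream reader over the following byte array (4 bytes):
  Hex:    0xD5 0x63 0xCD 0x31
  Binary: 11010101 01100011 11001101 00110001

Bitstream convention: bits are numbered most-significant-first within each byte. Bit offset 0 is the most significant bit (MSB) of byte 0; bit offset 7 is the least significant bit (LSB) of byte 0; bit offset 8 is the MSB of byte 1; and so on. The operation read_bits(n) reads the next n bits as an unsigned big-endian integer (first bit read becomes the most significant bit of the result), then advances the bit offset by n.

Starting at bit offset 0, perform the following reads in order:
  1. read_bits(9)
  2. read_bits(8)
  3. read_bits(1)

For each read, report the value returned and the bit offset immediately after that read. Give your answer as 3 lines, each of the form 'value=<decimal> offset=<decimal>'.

Answer: value=426 offset=9
value=199 offset=17
value=1 offset=18

Derivation:
Read 1: bits[0:9] width=9 -> value=426 (bin 110101010); offset now 9 = byte 1 bit 1; 23 bits remain
Read 2: bits[9:17] width=8 -> value=199 (bin 11000111); offset now 17 = byte 2 bit 1; 15 bits remain
Read 3: bits[17:18] width=1 -> value=1 (bin 1); offset now 18 = byte 2 bit 2; 14 bits remain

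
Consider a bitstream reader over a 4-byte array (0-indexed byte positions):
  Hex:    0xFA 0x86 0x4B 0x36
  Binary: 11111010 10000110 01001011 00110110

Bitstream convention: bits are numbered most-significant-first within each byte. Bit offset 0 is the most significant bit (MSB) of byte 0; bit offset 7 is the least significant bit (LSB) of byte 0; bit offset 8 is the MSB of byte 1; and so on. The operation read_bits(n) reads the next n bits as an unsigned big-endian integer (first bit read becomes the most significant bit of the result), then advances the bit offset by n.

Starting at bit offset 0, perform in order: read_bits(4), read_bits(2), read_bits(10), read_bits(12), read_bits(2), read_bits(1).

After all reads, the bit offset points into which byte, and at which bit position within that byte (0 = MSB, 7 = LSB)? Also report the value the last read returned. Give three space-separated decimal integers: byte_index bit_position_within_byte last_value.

Answer: 3 7 1

Derivation:
Read 1: bits[0:4] width=4 -> value=15 (bin 1111); offset now 4 = byte 0 bit 4; 28 bits remain
Read 2: bits[4:6] width=2 -> value=2 (bin 10); offset now 6 = byte 0 bit 6; 26 bits remain
Read 3: bits[6:16] width=10 -> value=646 (bin 1010000110); offset now 16 = byte 2 bit 0; 16 bits remain
Read 4: bits[16:28] width=12 -> value=1203 (bin 010010110011); offset now 28 = byte 3 bit 4; 4 bits remain
Read 5: bits[28:30] width=2 -> value=1 (bin 01); offset now 30 = byte 3 bit 6; 2 bits remain
Read 6: bits[30:31] width=1 -> value=1 (bin 1); offset now 31 = byte 3 bit 7; 1 bits remain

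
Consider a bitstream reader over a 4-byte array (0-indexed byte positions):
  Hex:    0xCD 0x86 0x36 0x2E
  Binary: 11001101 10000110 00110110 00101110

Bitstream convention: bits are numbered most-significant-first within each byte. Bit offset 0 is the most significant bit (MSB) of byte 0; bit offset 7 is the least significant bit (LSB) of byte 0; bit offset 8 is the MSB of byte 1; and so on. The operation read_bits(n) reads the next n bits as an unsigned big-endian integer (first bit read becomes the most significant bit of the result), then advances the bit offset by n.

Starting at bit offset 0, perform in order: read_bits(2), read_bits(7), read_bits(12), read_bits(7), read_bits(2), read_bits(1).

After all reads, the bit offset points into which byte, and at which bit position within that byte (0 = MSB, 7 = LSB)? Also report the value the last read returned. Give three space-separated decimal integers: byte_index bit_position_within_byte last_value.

Read 1: bits[0:2] width=2 -> value=3 (bin 11); offset now 2 = byte 0 bit 2; 30 bits remain
Read 2: bits[2:9] width=7 -> value=27 (bin 0011011); offset now 9 = byte 1 bit 1; 23 bits remain
Read 3: bits[9:21] width=12 -> value=198 (bin 000011000110); offset now 21 = byte 2 bit 5; 11 bits remain
Read 4: bits[21:28] width=7 -> value=98 (bin 1100010); offset now 28 = byte 3 bit 4; 4 bits remain
Read 5: bits[28:30] width=2 -> value=3 (bin 11); offset now 30 = byte 3 bit 6; 2 bits remain
Read 6: bits[30:31] width=1 -> value=1 (bin 1); offset now 31 = byte 3 bit 7; 1 bits remain

Answer: 3 7 1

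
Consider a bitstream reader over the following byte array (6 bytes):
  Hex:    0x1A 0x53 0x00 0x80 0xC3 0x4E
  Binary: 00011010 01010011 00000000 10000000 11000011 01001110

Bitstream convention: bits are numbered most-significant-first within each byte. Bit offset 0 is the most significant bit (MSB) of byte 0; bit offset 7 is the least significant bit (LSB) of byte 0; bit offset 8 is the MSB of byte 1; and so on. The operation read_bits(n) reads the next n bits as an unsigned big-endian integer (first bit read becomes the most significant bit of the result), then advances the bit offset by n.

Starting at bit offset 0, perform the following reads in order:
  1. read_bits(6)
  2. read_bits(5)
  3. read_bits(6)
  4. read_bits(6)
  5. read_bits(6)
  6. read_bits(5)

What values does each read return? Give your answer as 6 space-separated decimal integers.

Read 1: bits[0:6] width=6 -> value=6 (bin 000110); offset now 6 = byte 0 bit 6; 42 bits remain
Read 2: bits[6:11] width=5 -> value=18 (bin 10010); offset now 11 = byte 1 bit 3; 37 bits remain
Read 3: bits[11:17] width=6 -> value=38 (bin 100110); offset now 17 = byte 2 bit 1; 31 bits remain
Read 4: bits[17:23] width=6 -> value=0 (bin 000000); offset now 23 = byte 2 bit 7; 25 bits remain
Read 5: bits[23:29] width=6 -> value=16 (bin 010000); offset now 29 = byte 3 bit 5; 19 bits remain
Read 6: bits[29:34] width=5 -> value=3 (bin 00011); offset now 34 = byte 4 bit 2; 14 bits remain

Answer: 6 18 38 0 16 3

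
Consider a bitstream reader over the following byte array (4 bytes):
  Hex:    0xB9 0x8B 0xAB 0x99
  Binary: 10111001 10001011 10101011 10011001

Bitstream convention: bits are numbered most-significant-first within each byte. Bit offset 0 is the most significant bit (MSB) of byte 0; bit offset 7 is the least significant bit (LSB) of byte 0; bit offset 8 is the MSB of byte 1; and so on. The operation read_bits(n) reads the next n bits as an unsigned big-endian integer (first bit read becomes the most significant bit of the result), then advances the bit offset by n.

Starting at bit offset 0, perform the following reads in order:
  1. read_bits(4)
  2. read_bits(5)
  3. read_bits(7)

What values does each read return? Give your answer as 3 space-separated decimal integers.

Read 1: bits[0:4] width=4 -> value=11 (bin 1011); offset now 4 = byte 0 bit 4; 28 bits remain
Read 2: bits[4:9] width=5 -> value=19 (bin 10011); offset now 9 = byte 1 bit 1; 23 bits remain
Read 3: bits[9:16] width=7 -> value=11 (bin 0001011); offset now 16 = byte 2 bit 0; 16 bits remain

Answer: 11 19 11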